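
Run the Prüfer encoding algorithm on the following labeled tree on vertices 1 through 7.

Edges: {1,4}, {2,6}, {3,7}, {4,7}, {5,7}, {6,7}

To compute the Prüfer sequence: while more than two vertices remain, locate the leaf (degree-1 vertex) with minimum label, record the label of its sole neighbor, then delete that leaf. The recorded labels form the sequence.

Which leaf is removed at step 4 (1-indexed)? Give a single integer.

Answer: 4

Derivation:
Step 1: current leaves = {1,2,3,5}. Remove leaf 1 (neighbor: 4).
Step 2: current leaves = {2,3,4,5}. Remove leaf 2 (neighbor: 6).
Step 3: current leaves = {3,4,5,6}. Remove leaf 3 (neighbor: 7).
Step 4: current leaves = {4,5,6}. Remove leaf 4 (neighbor: 7).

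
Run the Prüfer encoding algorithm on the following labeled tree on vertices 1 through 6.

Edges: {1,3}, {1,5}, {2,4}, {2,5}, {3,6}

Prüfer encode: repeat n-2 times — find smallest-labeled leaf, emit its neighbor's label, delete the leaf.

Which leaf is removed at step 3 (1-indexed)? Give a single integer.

Answer: 5

Derivation:
Step 1: current leaves = {4,6}. Remove leaf 4 (neighbor: 2).
Step 2: current leaves = {2,6}. Remove leaf 2 (neighbor: 5).
Step 3: current leaves = {5,6}. Remove leaf 5 (neighbor: 1).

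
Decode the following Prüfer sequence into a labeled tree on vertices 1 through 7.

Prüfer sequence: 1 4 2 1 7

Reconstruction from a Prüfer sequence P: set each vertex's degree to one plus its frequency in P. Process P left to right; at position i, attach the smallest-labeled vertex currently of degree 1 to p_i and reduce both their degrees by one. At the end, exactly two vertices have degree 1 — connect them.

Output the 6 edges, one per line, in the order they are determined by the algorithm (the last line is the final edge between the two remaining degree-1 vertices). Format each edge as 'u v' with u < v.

Answer: 1 3
4 5
2 4
1 2
1 7
6 7

Derivation:
Initial degrees: {1:3, 2:2, 3:1, 4:2, 5:1, 6:1, 7:2}
Step 1: smallest deg-1 vertex = 3, p_1 = 1. Add edge {1,3}. Now deg[3]=0, deg[1]=2.
Step 2: smallest deg-1 vertex = 5, p_2 = 4. Add edge {4,5}. Now deg[5]=0, deg[4]=1.
Step 3: smallest deg-1 vertex = 4, p_3 = 2. Add edge {2,4}. Now deg[4]=0, deg[2]=1.
Step 4: smallest deg-1 vertex = 2, p_4 = 1. Add edge {1,2}. Now deg[2]=0, deg[1]=1.
Step 5: smallest deg-1 vertex = 1, p_5 = 7. Add edge {1,7}. Now deg[1]=0, deg[7]=1.
Final: two remaining deg-1 vertices are 6, 7. Add edge {6,7}.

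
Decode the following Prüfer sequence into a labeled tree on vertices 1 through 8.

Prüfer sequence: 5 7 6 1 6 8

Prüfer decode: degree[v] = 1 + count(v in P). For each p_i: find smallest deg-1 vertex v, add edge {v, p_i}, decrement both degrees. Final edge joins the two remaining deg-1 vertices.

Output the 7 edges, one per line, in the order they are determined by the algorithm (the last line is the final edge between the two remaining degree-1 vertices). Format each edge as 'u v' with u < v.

Answer: 2 5
3 7
4 6
1 5
1 6
6 8
7 8

Derivation:
Initial degrees: {1:2, 2:1, 3:1, 4:1, 5:2, 6:3, 7:2, 8:2}
Step 1: smallest deg-1 vertex = 2, p_1 = 5. Add edge {2,5}. Now deg[2]=0, deg[5]=1.
Step 2: smallest deg-1 vertex = 3, p_2 = 7. Add edge {3,7}. Now deg[3]=0, deg[7]=1.
Step 3: smallest deg-1 vertex = 4, p_3 = 6. Add edge {4,6}. Now deg[4]=0, deg[6]=2.
Step 4: smallest deg-1 vertex = 5, p_4 = 1. Add edge {1,5}. Now deg[5]=0, deg[1]=1.
Step 5: smallest deg-1 vertex = 1, p_5 = 6. Add edge {1,6}. Now deg[1]=0, deg[6]=1.
Step 6: smallest deg-1 vertex = 6, p_6 = 8. Add edge {6,8}. Now deg[6]=0, deg[8]=1.
Final: two remaining deg-1 vertices are 7, 8. Add edge {7,8}.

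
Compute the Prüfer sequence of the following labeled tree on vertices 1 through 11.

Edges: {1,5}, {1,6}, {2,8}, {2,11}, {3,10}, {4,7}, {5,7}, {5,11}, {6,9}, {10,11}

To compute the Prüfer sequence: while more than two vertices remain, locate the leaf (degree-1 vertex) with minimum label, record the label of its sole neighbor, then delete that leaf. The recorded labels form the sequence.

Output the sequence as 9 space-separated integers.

Step 1: leaves = {3,4,8,9}. Remove smallest leaf 3, emit neighbor 10.
Step 2: leaves = {4,8,9,10}. Remove smallest leaf 4, emit neighbor 7.
Step 3: leaves = {7,8,9,10}. Remove smallest leaf 7, emit neighbor 5.
Step 4: leaves = {8,9,10}. Remove smallest leaf 8, emit neighbor 2.
Step 5: leaves = {2,9,10}. Remove smallest leaf 2, emit neighbor 11.
Step 6: leaves = {9,10}. Remove smallest leaf 9, emit neighbor 6.
Step 7: leaves = {6,10}. Remove smallest leaf 6, emit neighbor 1.
Step 8: leaves = {1,10}. Remove smallest leaf 1, emit neighbor 5.
Step 9: leaves = {5,10}. Remove smallest leaf 5, emit neighbor 11.
Done: 2 vertices remain (10, 11). Sequence = [10 7 5 2 11 6 1 5 11]

Answer: 10 7 5 2 11 6 1 5 11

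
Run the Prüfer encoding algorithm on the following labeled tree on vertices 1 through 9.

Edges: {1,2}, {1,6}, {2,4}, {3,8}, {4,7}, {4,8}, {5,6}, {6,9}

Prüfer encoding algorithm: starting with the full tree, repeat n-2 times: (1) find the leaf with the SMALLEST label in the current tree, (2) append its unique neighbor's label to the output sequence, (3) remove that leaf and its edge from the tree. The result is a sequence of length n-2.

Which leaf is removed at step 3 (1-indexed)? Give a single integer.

Step 1: current leaves = {3,5,7,9}. Remove leaf 3 (neighbor: 8).
Step 2: current leaves = {5,7,8,9}. Remove leaf 5 (neighbor: 6).
Step 3: current leaves = {7,8,9}. Remove leaf 7 (neighbor: 4).

Answer: 7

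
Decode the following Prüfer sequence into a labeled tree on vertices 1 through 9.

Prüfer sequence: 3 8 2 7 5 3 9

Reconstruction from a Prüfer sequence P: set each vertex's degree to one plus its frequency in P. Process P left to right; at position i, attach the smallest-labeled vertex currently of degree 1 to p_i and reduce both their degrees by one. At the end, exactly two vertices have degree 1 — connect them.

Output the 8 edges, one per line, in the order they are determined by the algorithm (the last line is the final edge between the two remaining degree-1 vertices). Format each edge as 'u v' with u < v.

Answer: 1 3
4 8
2 6
2 7
5 7
3 5
3 9
8 9

Derivation:
Initial degrees: {1:1, 2:2, 3:3, 4:1, 5:2, 6:1, 7:2, 8:2, 9:2}
Step 1: smallest deg-1 vertex = 1, p_1 = 3. Add edge {1,3}. Now deg[1]=0, deg[3]=2.
Step 2: smallest deg-1 vertex = 4, p_2 = 8. Add edge {4,8}. Now deg[4]=0, deg[8]=1.
Step 3: smallest deg-1 vertex = 6, p_3 = 2. Add edge {2,6}. Now deg[6]=0, deg[2]=1.
Step 4: smallest deg-1 vertex = 2, p_4 = 7. Add edge {2,7}. Now deg[2]=0, deg[7]=1.
Step 5: smallest deg-1 vertex = 7, p_5 = 5. Add edge {5,7}. Now deg[7]=0, deg[5]=1.
Step 6: smallest deg-1 vertex = 5, p_6 = 3. Add edge {3,5}. Now deg[5]=0, deg[3]=1.
Step 7: smallest deg-1 vertex = 3, p_7 = 9. Add edge {3,9}. Now deg[3]=0, deg[9]=1.
Final: two remaining deg-1 vertices are 8, 9. Add edge {8,9}.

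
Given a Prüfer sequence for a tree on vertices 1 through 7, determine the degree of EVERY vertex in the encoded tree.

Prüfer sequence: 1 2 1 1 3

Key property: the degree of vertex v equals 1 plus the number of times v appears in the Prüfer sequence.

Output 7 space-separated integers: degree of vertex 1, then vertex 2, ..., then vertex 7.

p_1 = 1: count[1] becomes 1
p_2 = 2: count[2] becomes 1
p_3 = 1: count[1] becomes 2
p_4 = 1: count[1] becomes 3
p_5 = 3: count[3] becomes 1
Degrees (1 + count): deg[1]=1+3=4, deg[2]=1+1=2, deg[3]=1+1=2, deg[4]=1+0=1, deg[5]=1+0=1, deg[6]=1+0=1, deg[7]=1+0=1

Answer: 4 2 2 1 1 1 1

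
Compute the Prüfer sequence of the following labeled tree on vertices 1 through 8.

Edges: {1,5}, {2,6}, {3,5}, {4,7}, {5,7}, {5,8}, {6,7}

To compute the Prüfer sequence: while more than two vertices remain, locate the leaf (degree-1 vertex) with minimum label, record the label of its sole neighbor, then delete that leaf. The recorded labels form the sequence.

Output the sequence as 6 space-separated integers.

Answer: 5 6 5 7 7 5

Derivation:
Step 1: leaves = {1,2,3,4,8}. Remove smallest leaf 1, emit neighbor 5.
Step 2: leaves = {2,3,4,8}. Remove smallest leaf 2, emit neighbor 6.
Step 3: leaves = {3,4,6,8}. Remove smallest leaf 3, emit neighbor 5.
Step 4: leaves = {4,6,8}. Remove smallest leaf 4, emit neighbor 7.
Step 5: leaves = {6,8}. Remove smallest leaf 6, emit neighbor 7.
Step 6: leaves = {7,8}. Remove smallest leaf 7, emit neighbor 5.
Done: 2 vertices remain (5, 8). Sequence = [5 6 5 7 7 5]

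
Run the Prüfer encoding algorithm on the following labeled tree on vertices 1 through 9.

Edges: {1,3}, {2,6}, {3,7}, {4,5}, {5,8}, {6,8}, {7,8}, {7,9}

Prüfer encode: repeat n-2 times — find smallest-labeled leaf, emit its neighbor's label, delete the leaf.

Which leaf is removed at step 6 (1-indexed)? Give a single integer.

Step 1: current leaves = {1,2,4,9}. Remove leaf 1 (neighbor: 3).
Step 2: current leaves = {2,3,4,9}. Remove leaf 2 (neighbor: 6).
Step 3: current leaves = {3,4,6,9}. Remove leaf 3 (neighbor: 7).
Step 4: current leaves = {4,6,9}. Remove leaf 4 (neighbor: 5).
Step 5: current leaves = {5,6,9}. Remove leaf 5 (neighbor: 8).
Step 6: current leaves = {6,9}. Remove leaf 6 (neighbor: 8).

Answer: 6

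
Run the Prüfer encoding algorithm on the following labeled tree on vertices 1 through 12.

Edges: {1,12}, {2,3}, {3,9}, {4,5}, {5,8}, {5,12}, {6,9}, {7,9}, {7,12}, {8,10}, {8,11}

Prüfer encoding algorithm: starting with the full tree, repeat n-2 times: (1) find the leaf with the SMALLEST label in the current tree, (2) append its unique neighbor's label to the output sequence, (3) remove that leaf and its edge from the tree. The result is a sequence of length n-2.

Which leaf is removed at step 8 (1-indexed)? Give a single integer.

Step 1: current leaves = {1,2,4,6,10,11}. Remove leaf 1 (neighbor: 12).
Step 2: current leaves = {2,4,6,10,11}. Remove leaf 2 (neighbor: 3).
Step 3: current leaves = {3,4,6,10,11}. Remove leaf 3 (neighbor: 9).
Step 4: current leaves = {4,6,10,11}. Remove leaf 4 (neighbor: 5).
Step 5: current leaves = {6,10,11}. Remove leaf 6 (neighbor: 9).
Step 6: current leaves = {9,10,11}. Remove leaf 9 (neighbor: 7).
Step 7: current leaves = {7,10,11}. Remove leaf 7 (neighbor: 12).
Step 8: current leaves = {10,11,12}. Remove leaf 10 (neighbor: 8).

Answer: 10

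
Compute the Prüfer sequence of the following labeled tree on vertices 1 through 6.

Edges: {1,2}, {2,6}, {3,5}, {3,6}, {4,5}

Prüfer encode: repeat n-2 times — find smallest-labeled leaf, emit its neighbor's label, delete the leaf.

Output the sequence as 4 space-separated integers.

Step 1: leaves = {1,4}. Remove smallest leaf 1, emit neighbor 2.
Step 2: leaves = {2,4}. Remove smallest leaf 2, emit neighbor 6.
Step 3: leaves = {4,6}. Remove smallest leaf 4, emit neighbor 5.
Step 4: leaves = {5,6}. Remove smallest leaf 5, emit neighbor 3.
Done: 2 vertices remain (3, 6). Sequence = [2 6 5 3]

Answer: 2 6 5 3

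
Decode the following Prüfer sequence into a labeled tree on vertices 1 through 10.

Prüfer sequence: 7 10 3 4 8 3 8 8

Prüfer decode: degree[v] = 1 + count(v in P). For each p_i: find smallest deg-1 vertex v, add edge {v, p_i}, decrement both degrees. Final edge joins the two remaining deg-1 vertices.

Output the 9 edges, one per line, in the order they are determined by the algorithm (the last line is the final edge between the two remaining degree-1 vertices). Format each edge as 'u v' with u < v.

Answer: 1 7
2 10
3 5
4 6
4 8
3 7
3 8
8 9
8 10

Derivation:
Initial degrees: {1:1, 2:1, 3:3, 4:2, 5:1, 6:1, 7:2, 8:4, 9:1, 10:2}
Step 1: smallest deg-1 vertex = 1, p_1 = 7. Add edge {1,7}. Now deg[1]=0, deg[7]=1.
Step 2: smallest deg-1 vertex = 2, p_2 = 10. Add edge {2,10}. Now deg[2]=0, deg[10]=1.
Step 3: smallest deg-1 vertex = 5, p_3 = 3. Add edge {3,5}. Now deg[5]=0, deg[3]=2.
Step 4: smallest deg-1 vertex = 6, p_4 = 4. Add edge {4,6}. Now deg[6]=0, deg[4]=1.
Step 5: smallest deg-1 vertex = 4, p_5 = 8. Add edge {4,8}. Now deg[4]=0, deg[8]=3.
Step 6: smallest deg-1 vertex = 7, p_6 = 3. Add edge {3,7}. Now deg[7]=0, deg[3]=1.
Step 7: smallest deg-1 vertex = 3, p_7 = 8. Add edge {3,8}. Now deg[3]=0, deg[8]=2.
Step 8: smallest deg-1 vertex = 9, p_8 = 8. Add edge {8,9}. Now deg[9]=0, deg[8]=1.
Final: two remaining deg-1 vertices are 8, 10. Add edge {8,10}.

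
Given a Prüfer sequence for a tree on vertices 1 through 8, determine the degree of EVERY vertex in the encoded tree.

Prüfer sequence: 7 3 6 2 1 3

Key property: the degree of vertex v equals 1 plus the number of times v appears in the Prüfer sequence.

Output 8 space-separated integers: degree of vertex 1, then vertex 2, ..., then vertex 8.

Answer: 2 2 3 1 1 2 2 1

Derivation:
p_1 = 7: count[7] becomes 1
p_2 = 3: count[3] becomes 1
p_3 = 6: count[6] becomes 1
p_4 = 2: count[2] becomes 1
p_5 = 1: count[1] becomes 1
p_6 = 3: count[3] becomes 2
Degrees (1 + count): deg[1]=1+1=2, deg[2]=1+1=2, deg[3]=1+2=3, deg[4]=1+0=1, deg[5]=1+0=1, deg[6]=1+1=2, deg[7]=1+1=2, deg[8]=1+0=1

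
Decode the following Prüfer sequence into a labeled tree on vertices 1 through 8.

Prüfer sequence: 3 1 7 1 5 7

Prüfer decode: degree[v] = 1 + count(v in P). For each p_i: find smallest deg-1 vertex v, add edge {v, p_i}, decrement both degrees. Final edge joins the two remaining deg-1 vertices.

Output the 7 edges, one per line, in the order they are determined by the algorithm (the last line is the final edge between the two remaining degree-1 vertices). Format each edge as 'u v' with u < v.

Answer: 2 3
1 3
4 7
1 6
1 5
5 7
7 8

Derivation:
Initial degrees: {1:3, 2:1, 3:2, 4:1, 5:2, 6:1, 7:3, 8:1}
Step 1: smallest deg-1 vertex = 2, p_1 = 3. Add edge {2,3}. Now deg[2]=0, deg[3]=1.
Step 2: smallest deg-1 vertex = 3, p_2 = 1. Add edge {1,3}. Now deg[3]=0, deg[1]=2.
Step 3: smallest deg-1 vertex = 4, p_3 = 7. Add edge {4,7}. Now deg[4]=0, deg[7]=2.
Step 4: smallest deg-1 vertex = 6, p_4 = 1. Add edge {1,6}. Now deg[6]=0, deg[1]=1.
Step 5: smallest deg-1 vertex = 1, p_5 = 5. Add edge {1,5}. Now deg[1]=0, deg[5]=1.
Step 6: smallest deg-1 vertex = 5, p_6 = 7. Add edge {5,7}. Now deg[5]=0, deg[7]=1.
Final: two remaining deg-1 vertices are 7, 8. Add edge {7,8}.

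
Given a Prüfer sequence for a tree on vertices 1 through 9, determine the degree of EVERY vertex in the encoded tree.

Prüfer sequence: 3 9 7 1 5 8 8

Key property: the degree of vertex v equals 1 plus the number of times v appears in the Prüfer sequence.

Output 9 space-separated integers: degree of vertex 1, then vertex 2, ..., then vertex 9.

p_1 = 3: count[3] becomes 1
p_2 = 9: count[9] becomes 1
p_3 = 7: count[7] becomes 1
p_4 = 1: count[1] becomes 1
p_5 = 5: count[5] becomes 1
p_6 = 8: count[8] becomes 1
p_7 = 8: count[8] becomes 2
Degrees (1 + count): deg[1]=1+1=2, deg[2]=1+0=1, deg[3]=1+1=2, deg[4]=1+0=1, deg[5]=1+1=2, deg[6]=1+0=1, deg[7]=1+1=2, deg[8]=1+2=3, deg[9]=1+1=2

Answer: 2 1 2 1 2 1 2 3 2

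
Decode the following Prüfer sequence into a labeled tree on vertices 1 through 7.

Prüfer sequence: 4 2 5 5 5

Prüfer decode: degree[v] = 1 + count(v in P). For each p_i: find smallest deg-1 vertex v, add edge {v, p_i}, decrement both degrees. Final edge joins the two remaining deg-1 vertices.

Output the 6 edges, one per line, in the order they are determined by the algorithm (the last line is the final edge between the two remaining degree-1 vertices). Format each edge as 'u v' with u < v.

Initial degrees: {1:1, 2:2, 3:1, 4:2, 5:4, 6:1, 7:1}
Step 1: smallest deg-1 vertex = 1, p_1 = 4. Add edge {1,4}. Now deg[1]=0, deg[4]=1.
Step 2: smallest deg-1 vertex = 3, p_2 = 2. Add edge {2,3}. Now deg[3]=0, deg[2]=1.
Step 3: smallest deg-1 vertex = 2, p_3 = 5. Add edge {2,5}. Now deg[2]=0, deg[5]=3.
Step 4: smallest deg-1 vertex = 4, p_4 = 5. Add edge {4,5}. Now deg[4]=0, deg[5]=2.
Step 5: smallest deg-1 vertex = 6, p_5 = 5. Add edge {5,6}. Now deg[6]=0, deg[5]=1.
Final: two remaining deg-1 vertices are 5, 7. Add edge {5,7}.

Answer: 1 4
2 3
2 5
4 5
5 6
5 7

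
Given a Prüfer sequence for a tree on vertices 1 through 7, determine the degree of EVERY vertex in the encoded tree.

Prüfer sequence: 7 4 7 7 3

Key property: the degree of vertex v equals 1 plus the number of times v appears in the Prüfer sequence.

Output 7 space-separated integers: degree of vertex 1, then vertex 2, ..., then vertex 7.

Answer: 1 1 2 2 1 1 4

Derivation:
p_1 = 7: count[7] becomes 1
p_2 = 4: count[4] becomes 1
p_3 = 7: count[7] becomes 2
p_4 = 7: count[7] becomes 3
p_5 = 3: count[3] becomes 1
Degrees (1 + count): deg[1]=1+0=1, deg[2]=1+0=1, deg[3]=1+1=2, deg[4]=1+1=2, deg[5]=1+0=1, deg[6]=1+0=1, deg[7]=1+3=4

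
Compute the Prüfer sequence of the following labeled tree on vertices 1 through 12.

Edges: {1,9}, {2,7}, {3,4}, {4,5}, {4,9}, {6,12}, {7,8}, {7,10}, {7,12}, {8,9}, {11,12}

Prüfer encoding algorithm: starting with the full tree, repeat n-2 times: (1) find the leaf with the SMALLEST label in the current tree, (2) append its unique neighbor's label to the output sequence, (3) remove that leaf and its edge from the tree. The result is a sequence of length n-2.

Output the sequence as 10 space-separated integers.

Step 1: leaves = {1,2,3,5,6,10,11}. Remove smallest leaf 1, emit neighbor 9.
Step 2: leaves = {2,3,5,6,10,11}. Remove smallest leaf 2, emit neighbor 7.
Step 3: leaves = {3,5,6,10,11}. Remove smallest leaf 3, emit neighbor 4.
Step 4: leaves = {5,6,10,11}. Remove smallest leaf 5, emit neighbor 4.
Step 5: leaves = {4,6,10,11}. Remove smallest leaf 4, emit neighbor 9.
Step 6: leaves = {6,9,10,11}. Remove smallest leaf 6, emit neighbor 12.
Step 7: leaves = {9,10,11}. Remove smallest leaf 9, emit neighbor 8.
Step 8: leaves = {8,10,11}. Remove smallest leaf 8, emit neighbor 7.
Step 9: leaves = {10,11}. Remove smallest leaf 10, emit neighbor 7.
Step 10: leaves = {7,11}. Remove smallest leaf 7, emit neighbor 12.
Done: 2 vertices remain (11, 12). Sequence = [9 7 4 4 9 12 8 7 7 12]

Answer: 9 7 4 4 9 12 8 7 7 12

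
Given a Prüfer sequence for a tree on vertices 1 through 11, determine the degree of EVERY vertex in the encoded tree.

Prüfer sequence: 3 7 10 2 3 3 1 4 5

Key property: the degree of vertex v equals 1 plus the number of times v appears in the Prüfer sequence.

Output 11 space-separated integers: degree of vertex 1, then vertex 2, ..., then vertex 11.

Answer: 2 2 4 2 2 1 2 1 1 2 1

Derivation:
p_1 = 3: count[3] becomes 1
p_2 = 7: count[7] becomes 1
p_3 = 10: count[10] becomes 1
p_4 = 2: count[2] becomes 1
p_5 = 3: count[3] becomes 2
p_6 = 3: count[3] becomes 3
p_7 = 1: count[1] becomes 1
p_8 = 4: count[4] becomes 1
p_9 = 5: count[5] becomes 1
Degrees (1 + count): deg[1]=1+1=2, deg[2]=1+1=2, deg[3]=1+3=4, deg[4]=1+1=2, deg[5]=1+1=2, deg[6]=1+0=1, deg[7]=1+1=2, deg[8]=1+0=1, deg[9]=1+0=1, deg[10]=1+1=2, deg[11]=1+0=1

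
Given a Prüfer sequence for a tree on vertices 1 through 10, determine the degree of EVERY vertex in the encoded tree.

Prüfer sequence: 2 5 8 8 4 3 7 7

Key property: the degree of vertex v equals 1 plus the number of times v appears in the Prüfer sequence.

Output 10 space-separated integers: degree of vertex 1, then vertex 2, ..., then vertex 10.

p_1 = 2: count[2] becomes 1
p_2 = 5: count[5] becomes 1
p_3 = 8: count[8] becomes 1
p_4 = 8: count[8] becomes 2
p_5 = 4: count[4] becomes 1
p_6 = 3: count[3] becomes 1
p_7 = 7: count[7] becomes 1
p_8 = 7: count[7] becomes 2
Degrees (1 + count): deg[1]=1+0=1, deg[2]=1+1=2, deg[3]=1+1=2, deg[4]=1+1=2, deg[5]=1+1=2, deg[6]=1+0=1, deg[7]=1+2=3, deg[8]=1+2=3, deg[9]=1+0=1, deg[10]=1+0=1

Answer: 1 2 2 2 2 1 3 3 1 1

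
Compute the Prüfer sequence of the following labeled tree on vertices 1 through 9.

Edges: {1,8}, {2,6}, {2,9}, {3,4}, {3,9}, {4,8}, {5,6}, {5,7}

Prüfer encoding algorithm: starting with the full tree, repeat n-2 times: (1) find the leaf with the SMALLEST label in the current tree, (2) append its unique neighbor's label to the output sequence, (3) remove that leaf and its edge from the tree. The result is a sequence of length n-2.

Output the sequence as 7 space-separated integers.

Step 1: leaves = {1,7}. Remove smallest leaf 1, emit neighbor 8.
Step 2: leaves = {7,8}. Remove smallest leaf 7, emit neighbor 5.
Step 3: leaves = {5,8}. Remove smallest leaf 5, emit neighbor 6.
Step 4: leaves = {6,8}. Remove smallest leaf 6, emit neighbor 2.
Step 5: leaves = {2,8}. Remove smallest leaf 2, emit neighbor 9.
Step 6: leaves = {8,9}. Remove smallest leaf 8, emit neighbor 4.
Step 7: leaves = {4,9}. Remove smallest leaf 4, emit neighbor 3.
Done: 2 vertices remain (3, 9). Sequence = [8 5 6 2 9 4 3]

Answer: 8 5 6 2 9 4 3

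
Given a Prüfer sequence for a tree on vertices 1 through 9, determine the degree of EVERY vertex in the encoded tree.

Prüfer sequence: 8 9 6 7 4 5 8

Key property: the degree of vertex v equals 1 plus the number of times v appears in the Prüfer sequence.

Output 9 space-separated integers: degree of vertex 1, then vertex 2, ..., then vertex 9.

Answer: 1 1 1 2 2 2 2 3 2

Derivation:
p_1 = 8: count[8] becomes 1
p_2 = 9: count[9] becomes 1
p_3 = 6: count[6] becomes 1
p_4 = 7: count[7] becomes 1
p_5 = 4: count[4] becomes 1
p_6 = 5: count[5] becomes 1
p_7 = 8: count[8] becomes 2
Degrees (1 + count): deg[1]=1+0=1, deg[2]=1+0=1, deg[3]=1+0=1, deg[4]=1+1=2, deg[5]=1+1=2, deg[6]=1+1=2, deg[7]=1+1=2, deg[8]=1+2=3, deg[9]=1+1=2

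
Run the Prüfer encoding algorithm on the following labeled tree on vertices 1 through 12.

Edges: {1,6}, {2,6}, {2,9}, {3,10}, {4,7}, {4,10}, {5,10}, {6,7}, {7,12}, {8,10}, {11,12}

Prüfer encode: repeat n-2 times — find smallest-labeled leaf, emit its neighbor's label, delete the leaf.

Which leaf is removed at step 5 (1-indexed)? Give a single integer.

Answer: 9

Derivation:
Step 1: current leaves = {1,3,5,8,9,11}. Remove leaf 1 (neighbor: 6).
Step 2: current leaves = {3,5,8,9,11}. Remove leaf 3 (neighbor: 10).
Step 3: current leaves = {5,8,9,11}. Remove leaf 5 (neighbor: 10).
Step 4: current leaves = {8,9,11}. Remove leaf 8 (neighbor: 10).
Step 5: current leaves = {9,10,11}. Remove leaf 9 (neighbor: 2).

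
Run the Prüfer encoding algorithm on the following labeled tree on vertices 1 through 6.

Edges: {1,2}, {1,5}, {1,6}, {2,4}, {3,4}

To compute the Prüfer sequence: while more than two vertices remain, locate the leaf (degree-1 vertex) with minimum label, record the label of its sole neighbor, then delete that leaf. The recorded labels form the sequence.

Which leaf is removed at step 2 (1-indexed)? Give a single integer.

Step 1: current leaves = {3,5,6}. Remove leaf 3 (neighbor: 4).
Step 2: current leaves = {4,5,6}. Remove leaf 4 (neighbor: 2).

Answer: 4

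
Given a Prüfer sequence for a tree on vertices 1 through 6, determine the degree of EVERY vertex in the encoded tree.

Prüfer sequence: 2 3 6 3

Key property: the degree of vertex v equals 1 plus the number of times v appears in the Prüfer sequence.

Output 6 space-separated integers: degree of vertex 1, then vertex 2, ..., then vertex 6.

Answer: 1 2 3 1 1 2

Derivation:
p_1 = 2: count[2] becomes 1
p_2 = 3: count[3] becomes 1
p_3 = 6: count[6] becomes 1
p_4 = 3: count[3] becomes 2
Degrees (1 + count): deg[1]=1+0=1, deg[2]=1+1=2, deg[3]=1+2=3, deg[4]=1+0=1, deg[5]=1+0=1, deg[6]=1+1=2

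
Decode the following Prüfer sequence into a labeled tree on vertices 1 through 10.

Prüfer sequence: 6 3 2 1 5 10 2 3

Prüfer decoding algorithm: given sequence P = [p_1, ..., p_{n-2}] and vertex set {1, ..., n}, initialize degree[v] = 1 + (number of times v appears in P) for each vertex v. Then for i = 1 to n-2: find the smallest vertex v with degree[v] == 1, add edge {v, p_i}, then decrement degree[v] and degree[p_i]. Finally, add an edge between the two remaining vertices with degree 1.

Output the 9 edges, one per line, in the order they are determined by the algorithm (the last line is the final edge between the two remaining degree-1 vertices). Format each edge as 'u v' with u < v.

Answer: 4 6
3 6
2 7
1 8
1 5
5 10
2 9
2 3
3 10

Derivation:
Initial degrees: {1:2, 2:3, 3:3, 4:1, 5:2, 6:2, 7:1, 8:1, 9:1, 10:2}
Step 1: smallest deg-1 vertex = 4, p_1 = 6. Add edge {4,6}. Now deg[4]=0, deg[6]=1.
Step 2: smallest deg-1 vertex = 6, p_2 = 3. Add edge {3,6}. Now deg[6]=0, deg[3]=2.
Step 3: smallest deg-1 vertex = 7, p_3 = 2. Add edge {2,7}. Now deg[7]=0, deg[2]=2.
Step 4: smallest deg-1 vertex = 8, p_4 = 1. Add edge {1,8}. Now deg[8]=0, deg[1]=1.
Step 5: smallest deg-1 vertex = 1, p_5 = 5. Add edge {1,5}. Now deg[1]=0, deg[5]=1.
Step 6: smallest deg-1 vertex = 5, p_6 = 10. Add edge {5,10}. Now deg[5]=0, deg[10]=1.
Step 7: smallest deg-1 vertex = 9, p_7 = 2. Add edge {2,9}. Now deg[9]=0, deg[2]=1.
Step 8: smallest deg-1 vertex = 2, p_8 = 3. Add edge {2,3}. Now deg[2]=0, deg[3]=1.
Final: two remaining deg-1 vertices are 3, 10. Add edge {3,10}.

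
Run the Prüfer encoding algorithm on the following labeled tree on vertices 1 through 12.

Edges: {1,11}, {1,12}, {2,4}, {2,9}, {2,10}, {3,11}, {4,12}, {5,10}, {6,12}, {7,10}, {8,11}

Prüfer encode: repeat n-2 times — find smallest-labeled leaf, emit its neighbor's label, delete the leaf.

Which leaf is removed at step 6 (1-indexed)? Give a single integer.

Answer: 9

Derivation:
Step 1: current leaves = {3,5,6,7,8,9}. Remove leaf 3 (neighbor: 11).
Step 2: current leaves = {5,6,7,8,9}. Remove leaf 5 (neighbor: 10).
Step 3: current leaves = {6,7,8,9}. Remove leaf 6 (neighbor: 12).
Step 4: current leaves = {7,8,9}. Remove leaf 7 (neighbor: 10).
Step 5: current leaves = {8,9,10}. Remove leaf 8 (neighbor: 11).
Step 6: current leaves = {9,10,11}. Remove leaf 9 (neighbor: 2).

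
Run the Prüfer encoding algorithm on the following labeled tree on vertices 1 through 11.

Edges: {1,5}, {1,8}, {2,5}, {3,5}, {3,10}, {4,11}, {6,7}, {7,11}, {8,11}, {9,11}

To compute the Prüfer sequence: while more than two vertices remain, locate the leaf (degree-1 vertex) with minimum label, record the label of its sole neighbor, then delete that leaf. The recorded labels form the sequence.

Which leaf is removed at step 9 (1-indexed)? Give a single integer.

Answer: 1

Derivation:
Step 1: current leaves = {2,4,6,9,10}. Remove leaf 2 (neighbor: 5).
Step 2: current leaves = {4,6,9,10}. Remove leaf 4 (neighbor: 11).
Step 3: current leaves = {6,9,10}. Remove leaf 6 (neighbor: 7).
Step 4: current leaves = {7,9,10}. Remove leaf 7 (neighbor: 11).
Step 5: current leaves = {9,10}. Remove leaf 9 (neighbor: 11).
Step 6: current leaves = {10,11}. Remove leaf 10 (neighbor: 3).
Step 7: current leaves = {3,11}. Remove leaf 3 (neighbor: 5).
Step 8: current leaves = {5,11}. Remove leaf 5 (neighbor: 1).
Step 9: current leaves = {1,11}. Remove leaf 1 (neighbor: 8).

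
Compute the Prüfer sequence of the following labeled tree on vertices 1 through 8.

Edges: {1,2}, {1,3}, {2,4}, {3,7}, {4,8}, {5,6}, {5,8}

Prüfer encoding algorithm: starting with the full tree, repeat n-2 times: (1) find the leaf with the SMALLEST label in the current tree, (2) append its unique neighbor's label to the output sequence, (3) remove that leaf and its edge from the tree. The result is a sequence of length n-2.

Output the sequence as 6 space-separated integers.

Step 1: leaves = {6,7}. Remove smallest leaf 6, emit neighbor 5.
Step 2: leaves = {5,7}. Remove smallest leaf 5, emit neighbor 8.
Step 3: leaves = {7,8}. Remove smallest leaf 7, emit neighbor 3.
Step 4: leaves = {3,8}. Remove smallest leaf 3, emit neighbor 1.
Step 5: leaves = {1,8}. Remove smallest leaf 1, emit neighbor 2.
Step 6: leaves = {2,8}. Remove smallest leaf 2, emit neighbor 4.
Done: 2 vertices remain (4, 8). Sequence = [5 8 3 1 2 4]

Answer: 5 8 3 1 2 4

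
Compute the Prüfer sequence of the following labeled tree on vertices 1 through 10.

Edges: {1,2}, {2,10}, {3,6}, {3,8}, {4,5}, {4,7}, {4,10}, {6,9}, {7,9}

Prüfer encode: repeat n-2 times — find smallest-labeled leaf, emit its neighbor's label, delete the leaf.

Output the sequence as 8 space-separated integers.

Step 1: leaves = {1,5,8}. Remove smallest leaf 1, emit neighbor 2.
Step 2: leaves = {2,5,8}. Remove smallest leaf 2, emit neighbor 10.
Step 3: leaves = {5,8,10}. Remove smallest leaf 5, emit neighbor 4.
Step 4: leaves = {8,10}. Remove smallest leaf 8, emit neighbor 3.
Step 5: leaves = {3,10}. Remove smallest leaf 3, emit neighbor 6.
Step 6: leaves = {6,10}. Remove smallest leaf 6, emit neighbor 9.
Step 7: leaves = {9,10}. Remove smallest leaf 9, emit neighbor 7.
Step 8: leaves = {7,10}. Remove smallest leaf 7, emit neighbor 4.
Done: 2 vertices remain (4, 10). Sequence = [2 10 4 3 6 9 7 4]

Answer: 2 10 4 3 6 9 7 4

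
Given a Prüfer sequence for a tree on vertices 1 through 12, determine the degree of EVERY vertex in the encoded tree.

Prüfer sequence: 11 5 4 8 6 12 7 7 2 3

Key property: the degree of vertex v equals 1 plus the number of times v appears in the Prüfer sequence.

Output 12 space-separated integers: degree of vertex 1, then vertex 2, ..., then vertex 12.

Answer: 1 2 2 2 2 2 3 2 1 1 2 2

Derivation:
p_1 = 11: count[11] becomes 1
p_2 = 5: count[5] becomes 1
p_3 = 4: count[4] becomes 1
p_4 = 8: count[8] becomes 1
p_5 = 6: count[6] becomes 1
p_6 = 12: count[12] becomes 1
p_7 = 7: count[7] becomes 1
p_8 = 7: count[7] becomes 2
p_9 = 2: count[2] becomes 1
p_10 = 3: count[3] becomes 1
Degrees (1 + count): deg[1]=1+0=1, deg[2]=1+1=2, deg[3]=1+1=2, deg[4]=1+1=2, deg[5]=1+1=2, deg[6]=1+1=2, deg[7]=1+2=3, deg[8]=1+1=2, deg[9]=1+0=1, deg[10]=1+0=1, deg[11]=1+1=2, deg[12]=1+1=2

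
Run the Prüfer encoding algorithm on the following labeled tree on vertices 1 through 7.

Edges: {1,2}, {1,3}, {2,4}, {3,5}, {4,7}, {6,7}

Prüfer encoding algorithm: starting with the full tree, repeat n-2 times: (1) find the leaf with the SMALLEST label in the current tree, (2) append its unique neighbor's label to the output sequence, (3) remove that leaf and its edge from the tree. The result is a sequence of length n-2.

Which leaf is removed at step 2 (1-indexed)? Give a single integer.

Answer: 3

Derivation:
Step 1: current leaves = {5,6}. Remove leaf 5 (neighbor: 3).
Step 2: current leaves = {3,6}. Remove leaf 3 (neighbor: 1).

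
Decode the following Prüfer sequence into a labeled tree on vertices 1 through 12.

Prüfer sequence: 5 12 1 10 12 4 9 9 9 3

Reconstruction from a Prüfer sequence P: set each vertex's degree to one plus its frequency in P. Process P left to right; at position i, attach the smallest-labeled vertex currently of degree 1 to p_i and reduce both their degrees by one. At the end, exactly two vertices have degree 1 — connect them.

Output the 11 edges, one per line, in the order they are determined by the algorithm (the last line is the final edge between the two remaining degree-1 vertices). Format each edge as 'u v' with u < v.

Answer: 2 5
5 12
1 6
1 10
7 12
4 8
4 9
9 10
9 11
3 9
3 12

Derivation:
Initial degrees: {1:2, 2:1, 3:2, 4:2, 5:2, 6:1, 7:1, 8:1, 9:4, 10:2, 11:1, 12:3}
Step 1: smallest deg-1 vertex = 2, p_1 = 5. Add edge {2,5}. Now deg[2]=0, deg[5]=1.
Step 2: smallest deg-1 vertex = 5, p_2 = 12. Add edge {5,12}. Now deg[5]=0, deg[12]=2.
Step 3: smallest deg-1 vertex = 6, p_3 = 1. Add edge {1,6}. Now deg[6]=0, deg[1]=1.
Step 4: smallest deg-1 vertex = 1, p_4 = 10. Add edge {1,10}. Now deg[1]=0, deg[10]=1.
Step 5: smallest deg-1 vertex = 7, p_5 = 12. Add edge {7,12}. Now deg[7]=0, deg[12]=1.
Step 6: smallest deg-1 vertex = 8, p_6 = 4. Add edge {4,8}. Now deg[8]=0, deg[4]=1.
Step 7: smallest deg-1 vertex = 4, p_7 = 9. Add edge {4,9}. Now deg[4]=0, deg[9]=3.
Step 8: smallest deg-1 vertex = 10, p_8 = 9. Add edge {9,10}. Now deg[10]=0, deg[9]=2.
Step 9: smallest deg-1 vertex = 11, p_9 = 9. Add edge {9,11}. Now deg[11]=0, deg[9]=1.
Step 10: smallest deg-1 vertex = 9, p_10 = 3. Add edge {3,9}. Now deg[9]=0, deg[3]=1.
Final: two remaining deg-1 vertices are 3, 12. Add edge {3,12}.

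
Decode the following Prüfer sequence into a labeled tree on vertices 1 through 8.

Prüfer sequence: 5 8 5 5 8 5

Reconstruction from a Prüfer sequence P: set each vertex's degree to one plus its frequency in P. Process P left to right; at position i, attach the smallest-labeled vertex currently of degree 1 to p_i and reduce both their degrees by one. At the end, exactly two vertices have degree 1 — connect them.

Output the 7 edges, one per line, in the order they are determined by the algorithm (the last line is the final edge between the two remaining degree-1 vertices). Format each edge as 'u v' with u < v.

Initial degrees: {1:1, 2:1, 3:1, 4:1, 5:5, 6:1, 7:1, 8:3}
Step 1: smallest deg-1 vertex = 1, p_1 = 5. Add edge {1,5}. Now deg[1]=0, deg[5]=4.
Step 2: smallest deg-1 vertex = 2, p_2 = 8. Add edge {2,8}. Now deg[2]=0, deg[8]=2.
Step 3: smallest deg-1 vertex = 3, p_3 = 5. Add edge {3,5}. Now deg[3]=0, deg[5]=3.
Step 4: smallest deg-1 vertex = 4, p_4 = 5. Add edge {4,5}. Now deg[4]=0, deg[5]=2.
Step 5: smallest deg-1 vertex = 6, p_5 = 8. Add edge {6,8}. Now deg[6]=0, deg[8]=1.
Step 6: smallest deg-1 vertex = 7, p_6 = 5. Add edge {5,7}. Now deg[7]=0, deg[5]=1.
Final: two remaining deg-1 vertices are 5, 8. Add edge {5,8}.

Answer: 1 5
2 8
3 5
4 5
6 8
5 7
5 8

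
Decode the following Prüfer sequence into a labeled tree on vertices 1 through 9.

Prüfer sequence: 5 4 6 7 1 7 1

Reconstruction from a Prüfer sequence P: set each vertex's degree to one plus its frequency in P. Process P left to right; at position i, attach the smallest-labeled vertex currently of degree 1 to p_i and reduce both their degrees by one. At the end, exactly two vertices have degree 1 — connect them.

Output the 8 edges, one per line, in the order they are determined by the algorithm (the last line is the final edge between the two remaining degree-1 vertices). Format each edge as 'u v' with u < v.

Answer: 2 5
3 4
4 6
5 7
1 6
7 8
1 7
1 9

Derivation:
Initial degrees: {1:3, 2:1, 3:1, 4:2, 5:2, 6:2, 7:3, 8:1, 9:1}
Step 1: smallest deg-1 vertex = 2, p_1 = 5. Add edge {2,5}. Now deg[2]=0, deg[5]=1.
Step 2: smallest deg-1 vertex = 3, p_2 = 4. Add edge {3,4}. Now deg[3]=0, deg[4]=1.
Step 3: smallest deg-1 vertex = 4, p_3 = 6. Add edge {4,6}. Now deg[4]=0, deg[6]=1.
Step 4: smallest deg-1 vertex = 5, p_4 = 7. Add edge {5,7}. Now deg[5]=0, deg[7]=2.
Step 5: smallest deg-1 vertex = 6, p_5 = 1. Add edge {1,6}. Now deg[6]=0, deg[1]=2.
Step 6: smallest deg-1 vertex = 8, p_6 = 7. Add edge {7,8}. Now deg[8]=0, deg[7]=1.
Step 7: smallest deg-1 vertex = 7, p_7 = 1. Add edge {1,7}. Now deg[7]=0, deg[1]=1.
Final: two remaining deg-1 vertices are 1, 9. Add edge {1,9}.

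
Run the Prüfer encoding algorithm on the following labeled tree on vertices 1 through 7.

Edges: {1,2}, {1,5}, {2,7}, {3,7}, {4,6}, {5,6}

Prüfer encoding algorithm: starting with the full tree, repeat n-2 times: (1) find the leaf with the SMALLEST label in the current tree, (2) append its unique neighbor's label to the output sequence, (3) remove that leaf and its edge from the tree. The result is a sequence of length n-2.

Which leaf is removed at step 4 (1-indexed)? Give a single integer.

Answer: 5

Derivation:
Step 1: current leaves = {3,4}. Remove leaf 3 (neighbor: 7).
Step 2: current leaves = {4,7}. Remove leaf 4 (neighbor: 6).
Step 3: current leaves = {6,7}. Remove leaf 6 (neighbor: 5).
Step 4: current leaves = {5,7}. Remove leaf 5 (neighbor: 1).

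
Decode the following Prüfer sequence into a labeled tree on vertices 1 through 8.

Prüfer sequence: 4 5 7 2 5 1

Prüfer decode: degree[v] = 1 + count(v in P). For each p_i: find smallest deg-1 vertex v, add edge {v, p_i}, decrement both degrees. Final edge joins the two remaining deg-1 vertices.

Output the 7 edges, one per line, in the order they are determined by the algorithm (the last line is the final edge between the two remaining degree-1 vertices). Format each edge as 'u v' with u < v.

Initial degrees: {1:2, 2:2, 3:1, 4:2, 5:3, 6:1, 7:2, 8:1}
Step 1: smallest deg-1 vertex = 3, p_1 = 4. Add edge {3,4}. Now deg[3]=0, deg[4]=1.
Step 2: smallest deg-1 vertex = 4, p_2 = 5. Add edge {4,5}. Now deg[4]=0, deg[5]=2.
Step 3: smallest deg-1 vertex = 6, p_3 = 7. Add edge {6,7}. Now deg[6]=0, deg[7]=1.
Step 4: smallest deg-1 vertex = 7, p_4 = 2. Add edge {2,7}. Now deg[7]=0, deg[2]=1.
Step 5: smallest deg-1 vertex = 2, p_5 = 5. Add edge {2,5}. Now deg[2]=0, deg[5]=1.
Step 6: smallest deg-1 vertex = 5, p_6 = 1. Add edge {1,5}. Now deg[5]=0, deg[1]=1.
Final: two remaining deg-1 vertices are 1, 8. Add edge {1,8}.

Answer: 3 4
4 5
6 7
2 7
2 5
1 5
1 8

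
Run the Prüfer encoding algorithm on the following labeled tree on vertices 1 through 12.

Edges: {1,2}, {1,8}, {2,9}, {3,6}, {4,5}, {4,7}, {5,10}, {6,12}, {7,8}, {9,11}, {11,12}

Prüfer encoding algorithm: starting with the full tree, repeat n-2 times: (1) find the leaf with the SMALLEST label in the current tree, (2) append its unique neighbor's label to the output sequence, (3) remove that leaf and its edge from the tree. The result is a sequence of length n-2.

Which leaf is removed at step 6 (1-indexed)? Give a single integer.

Step 1: current leaves = {3,10}. Remove leaf 3 (neighbor: 6).
Step 2: current leaves = {6,10}. Remove leaf 6 (neighbor: 12).
Step 3: current leaves = {10,12}. Remove leaf 10 (neighbor: 5).
Step 4: current leaves = {5,12}. Remove leaf 5 (neighbor: 4).
Step 5: current leaves = {4,12}. Remove leaf 4 (neighbor: 7).
Step 6: current leaves = {7,12}. Remove leaf 7 (neighbor: 8).

Answer: 7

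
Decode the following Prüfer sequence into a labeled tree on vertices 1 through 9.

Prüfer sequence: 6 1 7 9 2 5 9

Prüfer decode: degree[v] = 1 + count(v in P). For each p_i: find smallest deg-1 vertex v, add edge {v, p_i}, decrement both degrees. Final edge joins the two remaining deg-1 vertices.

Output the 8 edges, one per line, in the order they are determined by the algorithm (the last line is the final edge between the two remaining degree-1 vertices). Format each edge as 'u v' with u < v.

Answer: 3 6
1 4
1 7
6 9
2 7
2 5
5 9
8 9

Derivation:
Initial degrees: {1:2, 2:2, 3:1, 4:1, 5:2, 6:2, 7:2, 8:1, 9:3}
Step 1: smallest deg-1 vertex = 3, p_1 = 6. Add edge {3,6}. Now deg[3]=0, deg[6]=1.
Step 2: smallest deg-1 vertex = 4, p_2 = 1. Add edge {1,4}. Now deg[4]=0, deg[1]=1.
Step 3: smallest deg-1 vertex = 1, p_3 = 7. Add edge {1,7}. Now deg[1]=0, deg[7]=1.
Step 4: smallest deg-1 vertex = 6, p_4 = 9. Add edge {6,9}. Now deg[6]=0, deg[9]=2.
Step 5: smallest deg-1 vertex = 7, p_5 = 2. Add edge {2,7}. Now deg[7]=0, deg[2]=1.
Step 6: smallest deg-1 vertex = 2, p_6 = 5. Add edge {2,5}. Now deg[2]=0, deg[5]=1.
Step 7: smallest deg-1 vertex = 5, p_7 = 9. Add edge {5,9}. Now deg[5]=0, deg[9]=1.
Final: two remaining deg-1 vertices are 8, 9. Add edge {8,9}.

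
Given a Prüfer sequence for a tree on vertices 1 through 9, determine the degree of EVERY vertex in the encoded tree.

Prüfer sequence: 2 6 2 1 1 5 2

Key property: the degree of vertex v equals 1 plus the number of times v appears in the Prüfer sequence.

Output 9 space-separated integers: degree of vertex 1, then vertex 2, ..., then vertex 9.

Answer: 3 4 1 1 2 2 1 1 1

Derivation:
p_1 = 2: count[2] becomes 1
p_2 = 6: count[6] becomes 1
p_3 = 2: count[2] becomes 2
p_4 = 1: count[1] becomes 1
p_5 = 1: count[1] becomes 2
p_6 = 5: count[5] becomes 1
p_7 = 2: count[2] becomes 3
Degrees (1 + count): deg[1]=1+2=3, deg[2]=1+3=4, deg[3]=1+0=1, deg[4]=1+0=1, deg[5]=1+1=2, deg[6]=1+1=2, deg[7]=1+0=1, deg[8]=1+0=1, deg[9]=1+0=1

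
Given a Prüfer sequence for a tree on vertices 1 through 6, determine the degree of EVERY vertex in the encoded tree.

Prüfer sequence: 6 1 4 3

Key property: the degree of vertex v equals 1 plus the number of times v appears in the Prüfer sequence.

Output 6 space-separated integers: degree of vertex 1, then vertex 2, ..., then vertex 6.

p_1 = 6: count[6] becomes 1
p_2 = 1: count[1] becomes 1
p_3 = 4: count[4] becomes 1
p_4 = 3: count[3] becomes 1
Degrees (1 + count): deg[1]=1+1=2, deg[2]=1+0=1, deg[3]=1+1=2, deg[4]=1+1=2, deg[5]=1+0=1, deg[6]=1+1=2

Answer: 2 1 2 2 1 2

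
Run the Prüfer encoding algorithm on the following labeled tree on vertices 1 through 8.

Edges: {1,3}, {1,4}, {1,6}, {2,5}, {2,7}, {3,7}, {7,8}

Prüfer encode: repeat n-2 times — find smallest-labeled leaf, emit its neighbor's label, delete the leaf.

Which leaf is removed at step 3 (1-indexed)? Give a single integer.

Answer: 2

Derivation:
Step 1: current leaves = {4,5,6,8}. Remove leaf 4 (neighbor: 1).
Step 2: current leaves = {5,6,8}. Remove leaf 5 (neighbor: 2).
Step 3: current leaves = {2,6,8}. Remove leaf 2 (neighbor: 7).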